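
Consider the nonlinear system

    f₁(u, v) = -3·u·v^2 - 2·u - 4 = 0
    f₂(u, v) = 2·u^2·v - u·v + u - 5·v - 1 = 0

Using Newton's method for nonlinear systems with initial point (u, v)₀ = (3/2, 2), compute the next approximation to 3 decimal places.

(1.558, 0.566)

At (3/2, 2): F = (-25.000, -3.500).
Jacobian J = [[-3·v^2 - 2, -6·u·v], [4·u·v - v + 1, 2·u^2 - u - 5]].
At the point, J = [[-14.000, -18.000], [11.000, -2.000]] (det J = 226.000).
Solving J·Δ = −F gives Δ = (0.058, -1.434).
Then the next iterate is (u, v)₁ = (1.558, 0.566).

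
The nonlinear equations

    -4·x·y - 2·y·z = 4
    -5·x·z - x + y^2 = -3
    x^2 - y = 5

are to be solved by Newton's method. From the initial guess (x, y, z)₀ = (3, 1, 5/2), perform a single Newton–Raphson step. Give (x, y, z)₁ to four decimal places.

(2.3579, 0.1474, 0.5309)

At (3, 1, 5/2): F = (-21.0000, -36.5000, 3.0000).
Jacobian J = [[-4·y, -4·x - 2·z, -2·y], [-5·z - 1, 2·y, -5·x], [2·x, -1, 0]].
At the point, J = [[-4.0000, -17.0000, -2.0000], [-13.5000, 2.0000, -15.0000], [6.0000, -1.0000, 0.0000]] (det J = 1587.0000).
Solving J·Δ = −F gives Δ = (-0.6421, -0.8526, -1.9691).
Then the next iterate is (x, y, z)₁ = (2.3579, 0.1474, 0.5309).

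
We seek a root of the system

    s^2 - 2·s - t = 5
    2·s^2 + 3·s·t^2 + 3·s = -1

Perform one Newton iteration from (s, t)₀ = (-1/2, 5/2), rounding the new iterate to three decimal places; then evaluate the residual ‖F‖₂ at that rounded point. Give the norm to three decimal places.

At (-1/2, 5/2): F = (-6.250, -9.375).
Jacobian J = [[2·s - 2, -1], [4·s + 3·t^2 + 3, 6·s·t]].
At the point, J = [[-3.000, -1.000], [19.750, -7.500]] (det J = 42.250).
Solving J·Δ = −F gives Δ = (-0.888, -3.587).
Then the next iterate is (s, t)₁ = (-1.388, -1.087).
Re-evaluating at (-1.388, -1.087): F = (0.78954, -4.23097), so ‖F‖₂ = 4.304.

4.304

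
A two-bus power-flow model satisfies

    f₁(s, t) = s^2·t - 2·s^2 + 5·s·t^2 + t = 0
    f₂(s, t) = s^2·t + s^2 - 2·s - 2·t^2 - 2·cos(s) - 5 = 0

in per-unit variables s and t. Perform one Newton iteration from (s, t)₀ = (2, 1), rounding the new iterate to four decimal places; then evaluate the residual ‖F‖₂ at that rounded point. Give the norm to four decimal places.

0.4787

At (2, 1): F = (7.0000, -2.167706).
Jacobian J = [[2·s·t - 4·s + 5·t^2, s^2 + 10·s·t + 1], [2·s·t + 2·s + 2·sin(s) - 2, s^2 - 4·t]].
At the point, J = [[1.0000, 25.0000], [7.818595, 0.0000]] (det J = -195.464871).
Solving J·Δ = −F gives Δ = (0.2773, -0.2911).
Then the next iterate is (s, t)₁ = (2.2773, 0.7089).
Re-evaluating at (2.2773, 0.7089): F = (-0.264705, -0.398804), so ‖F‖₂ = 0.4787.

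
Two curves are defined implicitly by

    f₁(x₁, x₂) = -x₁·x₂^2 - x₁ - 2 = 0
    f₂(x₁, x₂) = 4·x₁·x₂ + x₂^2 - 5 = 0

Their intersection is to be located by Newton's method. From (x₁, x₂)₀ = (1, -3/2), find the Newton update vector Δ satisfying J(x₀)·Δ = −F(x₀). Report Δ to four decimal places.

At (1, -3/2): F = (-5.2500, -8.7500).
Jacobian J = [[-x₂^2 - 1, -2·x₁·x₂], [4·x₂, 4·x₁ + 2·x₂]].
At the point, J = [[-3.2500, 3.0000], [-6.0000, 1.0000]] (det J = 14.7500).
Solving J·Δ = −F gives Δ = (-1.4237, 0.2076).

(-1.4237, 0.2076)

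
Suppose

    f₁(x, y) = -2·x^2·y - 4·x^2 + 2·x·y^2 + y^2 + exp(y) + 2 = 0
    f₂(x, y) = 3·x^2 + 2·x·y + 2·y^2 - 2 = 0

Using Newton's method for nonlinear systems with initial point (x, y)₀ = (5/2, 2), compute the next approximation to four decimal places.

At (5/2, 2): F = (-16.610944, 34.7500).
Jacobian J = [[-4·x·y - 8·x + 2·y^2, -2·x^2 + 4·x·y + 2·y + exp(y)], [6·x + 2·y, 2·x + 4·y]].
At the point, J = [[-32.0000, 18.889056], [19.0000, 13.0000]] (det J = -774.892066).
Solving J·Δ = −F gives Δ = (-1.1258, -1.0277).
Then the next iterate is (x, y)₁ = (1.3742, 0.9723).

(1.3742, 0.9723)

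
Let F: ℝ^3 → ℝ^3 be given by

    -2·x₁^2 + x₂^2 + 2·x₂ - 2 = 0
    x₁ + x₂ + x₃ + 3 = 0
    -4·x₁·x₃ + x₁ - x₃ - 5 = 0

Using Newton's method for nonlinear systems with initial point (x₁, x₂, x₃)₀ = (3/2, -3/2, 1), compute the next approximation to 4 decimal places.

At (3/2, -3/2, 1): F = (-7.2500, 4.0000, -10.5000).
Jacobian J = [[-4·x₁, 2·x₂ + 2, 0], [1, 1, 1], [-4·x₃ + 1, 0, -4·x₁ - 1]].
At the point, J = [[-6.0000, -1.0000, 0.0000], [1.0000, 1.0000, 1.0000], [-3.0000, 0.0000, -7.0000]] (det J = 38.0000).
Solving J·Δ = −F gives Δ = (-0.8750, -2.0000, -1.1250).
Then the next iterate is (x₁, x₂, x₃)₁ = (0.6250, -3.5000, -0.1250).

(0.6250, -3.5000, -0.1250)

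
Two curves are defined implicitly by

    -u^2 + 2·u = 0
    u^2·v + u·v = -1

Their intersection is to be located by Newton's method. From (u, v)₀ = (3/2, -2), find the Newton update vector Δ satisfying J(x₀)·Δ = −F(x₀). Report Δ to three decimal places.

(0.750, 3.333)

At (3/2, -2): F = (0.750, -6.500).
Jacobian J = [[-2·u + 2, 0], [2·u·v + v, u^2 + u]].
At the point, J = [[-1.000, 0.000], [-8.000, 3.750]] (det J = -3.750).
Solving J·Δ = −F gives Δ = (0.750, 3.333).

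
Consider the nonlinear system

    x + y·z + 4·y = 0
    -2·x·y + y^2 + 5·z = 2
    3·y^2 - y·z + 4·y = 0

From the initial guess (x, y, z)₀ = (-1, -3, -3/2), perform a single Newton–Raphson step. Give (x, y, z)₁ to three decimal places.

At (-1, -3, -3/2): F = (-8.500, -6.500, 10.500).
Jacobian J = [[1, z + 4, y], [-2·y, -2·x + 2·y, 5], [0, 6·y - z + 4, -y]].
At the point, J = [[1.000, 2.500, -3.000], [6.000, -4.000, 5.000], [0.000, -12.500, 3.000]] (det J = 230.500).
Solving J·Δ = −F gives Δ = (2.685, 0.469, -1.548).
Then the next iterate is (x, y, z)₁ = (1.685, -2.531, -3.048).

(1.685, -2.531, -3.048)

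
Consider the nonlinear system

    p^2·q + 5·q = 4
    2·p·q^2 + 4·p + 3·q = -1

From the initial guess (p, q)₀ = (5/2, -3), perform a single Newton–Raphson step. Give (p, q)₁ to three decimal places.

(-0.614, -3.797)

At (5/2, -3): F = (-37.750, 47.000).
Jacobian J = [[2·p·q, p^2 + 5], [2·q^2 + 4, 4·p·q + 3]].
At the point, J = [[-15.000, 11.250], [22.000, -27.000]] (det J = 157.500).
Solving J·Δ = −F gives Δ = (-3.114, -0.797).
Then the next iterate is (p, q)₁ = (-0.614, -3.797).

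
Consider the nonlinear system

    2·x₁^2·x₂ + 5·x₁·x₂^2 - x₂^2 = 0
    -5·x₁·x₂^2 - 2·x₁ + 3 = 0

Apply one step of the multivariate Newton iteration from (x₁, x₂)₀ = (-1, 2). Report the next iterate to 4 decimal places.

At (-1, 2): F = (-20.0000, 25.0000).
Jacobian J = [[4·x₁·x₂ + 5·x₂^2, 2·x₁^2 + 10·x₁·x₂ - 2·x₂], [-5·x₂^2 - 2, -10·x₁·x₂]].
At the point, J = [[12.0000, -22.0000], [-22.0000, 20.0000]] (det J = -244.0000).
Solving J·Δ = −F gives Δ = (0.6148, -0.5738).
Then the next iterate is (x₁, x₂)₁ = (-0.3852, 1.4262).

(-0.3852, 1.4262)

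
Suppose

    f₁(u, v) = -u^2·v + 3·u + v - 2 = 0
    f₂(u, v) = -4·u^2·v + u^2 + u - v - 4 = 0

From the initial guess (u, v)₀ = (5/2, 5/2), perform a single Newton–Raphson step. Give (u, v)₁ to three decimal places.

(9.879, -12.305)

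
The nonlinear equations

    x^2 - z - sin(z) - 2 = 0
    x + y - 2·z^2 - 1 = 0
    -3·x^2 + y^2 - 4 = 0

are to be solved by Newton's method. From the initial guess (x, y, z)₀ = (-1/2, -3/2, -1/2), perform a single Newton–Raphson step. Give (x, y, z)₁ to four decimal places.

At (-1/2, -3/2, -1/2): F = (-0.770574, -3.5000, -2.5000).
Jacobian J = [[2·x, 0, -cos(z) - 1], [1, 1, -4·z], [-6·x, 2·y, 0]].
At the point, J = [[-1.0000, 0.0000, -1.877583], [1.0000, 1.0000, 2.0000], [3.0000, -3.0000, 0.0000]] (det J = 5.265495).
Solving J·Δ = −F gives Δ = (5.5136, 4.6803, -3.3470).
Then the next iterate is (x, y, z)₁ = (5.0136, 3.1803, -3.8470).

(5.0136, 3.1803, -3.8470)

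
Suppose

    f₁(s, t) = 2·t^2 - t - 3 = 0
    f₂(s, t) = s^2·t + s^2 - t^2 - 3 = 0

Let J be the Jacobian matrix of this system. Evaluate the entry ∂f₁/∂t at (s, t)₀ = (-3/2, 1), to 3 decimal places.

∂f₁/∂t = 4·t - 1.
At (-3/2, 1) this is 3.000.

3.000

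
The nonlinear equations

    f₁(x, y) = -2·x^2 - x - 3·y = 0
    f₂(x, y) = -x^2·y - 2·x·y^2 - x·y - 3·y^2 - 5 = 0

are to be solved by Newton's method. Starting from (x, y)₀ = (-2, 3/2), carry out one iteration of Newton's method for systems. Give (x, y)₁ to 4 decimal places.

(1.9643, 7.2500)

At (-2, 3/2): F = (-10.5000, -5.7500).
Jacobian J = [[-4·x - 1, -3], [-2·x·y - 2·y^2 - y, -x^2 - 4·x·y - x - 6·y]].
At the point, J = [[7.0000, -3.0000], [0.0000, 1.0000]] (det J = 7.0000).
Solving J·Δ = −F gives Δ = (3.9643, 5.7500).
Then the next iterate is (x, y)₁ = (1.9643, 7.2500).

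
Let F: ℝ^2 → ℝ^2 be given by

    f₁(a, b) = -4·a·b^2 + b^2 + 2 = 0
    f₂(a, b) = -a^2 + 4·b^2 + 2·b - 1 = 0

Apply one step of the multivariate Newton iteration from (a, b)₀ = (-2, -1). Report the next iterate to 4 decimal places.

(-0.7500, -0.6667)

At (-2, -1): F = (11.0000, -3.0000).
Jacobian J = [[-4·b^2, -8·a·b + 2·b], [-2·a, 8·b + 2]].
At the point, J = [[-4.0000, -18.0000], [4.0000, -6.0000]] (det J = 96.0000).
Solving J·Δ = −F gives Δ = (1.2500, 0.3333).
Then the next iterate is (a, b)₁ = (-0.7500, -0.6667).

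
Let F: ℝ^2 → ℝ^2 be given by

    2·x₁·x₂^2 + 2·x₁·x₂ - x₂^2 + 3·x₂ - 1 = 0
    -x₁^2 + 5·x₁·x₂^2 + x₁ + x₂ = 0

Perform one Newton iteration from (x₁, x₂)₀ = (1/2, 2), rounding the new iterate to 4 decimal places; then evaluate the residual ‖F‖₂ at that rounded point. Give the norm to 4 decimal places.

At (1/2, 2): F = (7.0000, 12.2500).
Jacobian J = [[2·x₂^2 + 2·x₂, 4·x₁·x₂ + 2·x₁ - 2·x₂ + 3], [-2·x₁ + 5·x₂^2 + 1, 10·x₁·x₂ + 1]].
At the point, J = [[12.0000, 4.0000], [20.0000, 11.0000]] (det J = 52.0000).
Solving J·Δ = −F gives Δ = (-0.5385, -0.1346).
Then the next iterate is (x₁, x₂)₁ = (-0.0385, 1.8654).
Re-evaluating at (-0.0385, 1.8654): F = (0.704909, 1.155572), so ‖F‖₂ = 1.3536.

1.3536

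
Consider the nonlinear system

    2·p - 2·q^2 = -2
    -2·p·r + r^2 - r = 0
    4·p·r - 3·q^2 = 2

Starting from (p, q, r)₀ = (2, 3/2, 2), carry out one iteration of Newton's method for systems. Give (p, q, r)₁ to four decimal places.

At (2, 3/2, 2): F = (1.5000, -6.0000, 7.2500).
Jacobian J = [[2, -4·q, 0], [-2·r, 0, -2·p + 2·r - 1], [4·r, -6·q, 4·p]].
At the point, J = [[2.0000, -6.0000, 0.0000], [-4.0000, 0.0000, -1.0000], [8.0000, -9.0000, 8.0000]] (det J = -162.0000).
Solving J·Δ = −F gives Δ = (-1.5926, -0.2809, 0.3704).
Then the next iterate is (p, q, r)₁ = (0.4074, 1.2191, 2.3704).

(0.4074, 1.2191, 2.3704)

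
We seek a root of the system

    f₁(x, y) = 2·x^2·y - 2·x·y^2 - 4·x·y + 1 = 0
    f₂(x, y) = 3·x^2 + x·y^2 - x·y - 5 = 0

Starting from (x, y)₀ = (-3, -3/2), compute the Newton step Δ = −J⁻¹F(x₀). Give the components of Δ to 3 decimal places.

(1.222, 0.556)

At (-3, -3/2): F = (-30.500, 10.750).
Jacobian J = [[4·x·y - 2·y^2 - 4·y, 2·x^2 - 4·x·y - 4·x], [6·x + y^2 - y, 2·x·y - x]].
At the point, J = [[19.500, 12.000], [-14.250, 12.000]] (det J = 405.000).
Solving J·Δ = −F gives Δ = (1.222, 0.556).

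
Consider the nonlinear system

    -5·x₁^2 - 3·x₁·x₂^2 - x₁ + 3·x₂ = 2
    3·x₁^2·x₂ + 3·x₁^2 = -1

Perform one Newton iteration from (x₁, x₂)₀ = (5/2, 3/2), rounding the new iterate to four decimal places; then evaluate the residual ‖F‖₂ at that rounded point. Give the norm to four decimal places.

33.5665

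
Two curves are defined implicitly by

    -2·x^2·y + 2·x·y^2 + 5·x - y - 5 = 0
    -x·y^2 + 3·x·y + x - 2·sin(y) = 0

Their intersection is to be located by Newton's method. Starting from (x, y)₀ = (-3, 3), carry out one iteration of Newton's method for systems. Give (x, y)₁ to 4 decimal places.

At (-3, 3): F = (-131.0000, -3.282240).
Jacobian J = [[-4·x·y + 2·y^2 + 5, -2·x^2 + 4·x·y - 1], [-y^2 + 3·y + 1, -2·x·y + 3·x - 2·cos(y)]].
At the point, J = [[59.0000, -55.0000], [1.0000, 10.979985]] (det J = 702.819115).
Solving J·Δ = −F gives Δ = (2.3034, 0.0891).
Then the next iterate is (x, y)₁ = (-0.6966, 3.0891).

(-0.6966, 3.0891)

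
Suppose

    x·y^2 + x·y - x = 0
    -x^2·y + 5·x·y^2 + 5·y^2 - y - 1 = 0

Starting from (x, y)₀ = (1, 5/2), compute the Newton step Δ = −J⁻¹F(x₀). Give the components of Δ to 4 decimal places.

(-0.1538, -1.0929)

At (1, 5/2): F = (7.7500, 56.5000).
Jacobian J = [[y^2 + y - 1, 2·x·y + x], [-2·x·y + 5·y^2, -x^2 + 10·x·y + 10·y - 1]].
At the point, J = [[7.7500, 6.0000], [26.2500, 48.0000]] (det J = 214.5000).
Solving J·Δ = −F gives Δ = (-0.1538, -1.0929).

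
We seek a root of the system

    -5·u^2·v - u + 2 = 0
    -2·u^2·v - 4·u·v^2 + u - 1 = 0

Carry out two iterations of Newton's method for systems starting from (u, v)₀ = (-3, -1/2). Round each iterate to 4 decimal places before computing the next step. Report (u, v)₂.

(0.2033, -1.1202)

At (-3, -1/2): F = (27.5000, 8.0000).
Jacobian J = [[-10·u·v - 1, -5·u^2], [-4·u·v - 4·v^2 + 1, -2·u^2 - 8·u·v]].
At the point, J = [[-16.0000, -45.0000], [-6.0000, -30.0000]] (det J = 210.0000).
Solving J·Δ = −F gives Δ = (2.2143, -0.1762).
Then the next iterate is (u, v)₁ = (-0.7857, -0.6762).
Round to (-0.7857, -0.6762) and repeat: F = (4.872874, 0.486204), J = [[-6.312903, -3.086622], [-2.954147, -5.484972]].
Δ = (0.9890, -0.4440), so (u, v)₂ = (0.2033, -1.1202).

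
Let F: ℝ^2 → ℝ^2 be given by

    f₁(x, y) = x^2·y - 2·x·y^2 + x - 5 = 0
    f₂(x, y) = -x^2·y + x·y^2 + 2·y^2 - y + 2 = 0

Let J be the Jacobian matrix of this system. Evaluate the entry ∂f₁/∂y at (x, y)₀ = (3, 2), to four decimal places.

∂f₁/∂y = x^2 - 4·x·y.
At (3, 2) this is -15.0000.

-15.0000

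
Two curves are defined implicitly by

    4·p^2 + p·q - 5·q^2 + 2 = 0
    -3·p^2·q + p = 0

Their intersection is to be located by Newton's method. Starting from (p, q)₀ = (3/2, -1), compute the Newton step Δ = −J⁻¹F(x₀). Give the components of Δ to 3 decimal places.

(-0.662, 0.242)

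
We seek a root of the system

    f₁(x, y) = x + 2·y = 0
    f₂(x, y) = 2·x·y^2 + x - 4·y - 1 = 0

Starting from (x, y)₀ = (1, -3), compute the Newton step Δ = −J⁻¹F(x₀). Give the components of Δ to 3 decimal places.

(0.370, 2.315)

At (1, -3): F = (-5.000, 30.000).
Jacobian J = [[1, 2], [2·y^2 + 1, 4·x·y - 4]].
At the point, J = [[1.000, 2.000], [19.000, -16.000]] (det J = -54.000).
Solving J·Δ = −F gives Δ = (0.370, 2.315).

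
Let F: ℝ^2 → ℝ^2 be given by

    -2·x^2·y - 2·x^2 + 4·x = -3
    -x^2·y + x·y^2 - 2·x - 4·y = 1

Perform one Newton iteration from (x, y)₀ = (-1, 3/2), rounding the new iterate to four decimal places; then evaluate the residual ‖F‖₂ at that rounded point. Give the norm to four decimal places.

At (-1, 3/2): F = (-6.0000, -8.7500).
Jacobian J = [[-4·x·y - 4·x + 4, -2·x^2], [-2·x·y + y^2 - 2, -x^2 + 2·x·y - 4]].
At the point, J = [[14.0000, -2.0000], [3.2500, -8.0000]] (det J = -105.5000).
Solving J·Δ = −F gives Δ = (0.2891, -0.9763).
Then the next iterate is (x, y)₁ = (-0.7109, 0.5237).
Re-evaluating at (-0.7109, 0.5237): F = (-1.383691, -2.132640), so ‖F‖₂ = 2.5422.

2.5422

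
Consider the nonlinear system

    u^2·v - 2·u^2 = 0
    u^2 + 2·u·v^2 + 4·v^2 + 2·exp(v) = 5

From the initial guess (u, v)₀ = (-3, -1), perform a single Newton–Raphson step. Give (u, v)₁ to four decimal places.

At (-3, -1): F = (-27.0000, 2.735759).
Jacobian J = [[2·u·v - 4·u, u^2], [2·u + 2·v^2, 4·u·v + 8·v + 2·exp(v)]].
At the point, J = [[18.0000, 9.0000], [-4.0000, 4.735759]] (det J = 121.243660).
Solving J·Δ = −F gives Δ = (1.2577, 0.4846).
Then the next iterate is (u, v)₁ = (-1.7423, -0.5154).

(-1.7423, -0.5154)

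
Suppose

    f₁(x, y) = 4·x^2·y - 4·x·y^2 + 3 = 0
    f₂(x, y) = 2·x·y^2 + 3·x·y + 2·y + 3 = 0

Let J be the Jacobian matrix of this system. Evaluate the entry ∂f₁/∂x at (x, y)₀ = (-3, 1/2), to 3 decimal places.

-13.000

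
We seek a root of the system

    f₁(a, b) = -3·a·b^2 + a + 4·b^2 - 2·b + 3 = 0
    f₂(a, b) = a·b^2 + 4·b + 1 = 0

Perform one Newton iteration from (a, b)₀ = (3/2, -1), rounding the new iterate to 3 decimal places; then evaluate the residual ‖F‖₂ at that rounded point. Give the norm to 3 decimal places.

222.284

At (3/2, -1): F = (6.000, -1.500).
Jacobian J = [[-3·b^2 + 1, -6·a·b + 8·b - 2], [b^2, 2·a·b + 4]].
At the point, J = [[-2.000, -1.000], [1.000, 1.000]] (det J = -1.000).
Solving J·Δ = −F gives Δ = (4.500, -3.000).
Then the next iterate is (a, b)₁ = (6.000, -4.000).
Re-evaluating at (6.000, -4.000): F = (-207.000, 81.000), so ‖F‖₂ = 222.284.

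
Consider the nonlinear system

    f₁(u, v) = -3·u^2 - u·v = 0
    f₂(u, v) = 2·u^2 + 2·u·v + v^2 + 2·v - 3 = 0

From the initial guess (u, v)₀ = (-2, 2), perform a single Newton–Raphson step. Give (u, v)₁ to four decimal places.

At (-2, 2): F = (-8.0000, 5.0000).
Jacobian J = [[-6·u - v, -u], [4·u + 2·v, 2·u + 2·v + 2]].
At the point, J = [[10.0000, 2.0000], [-4.0000, 2.0000]] (det J = 28.0000).
Solving J·Δ = −F gives Δ = (0.9286, -0.6429).
Then the next iterate is (u, v)₁ = (-1.0714, 1.3571).

(-1.0714, 1.3571)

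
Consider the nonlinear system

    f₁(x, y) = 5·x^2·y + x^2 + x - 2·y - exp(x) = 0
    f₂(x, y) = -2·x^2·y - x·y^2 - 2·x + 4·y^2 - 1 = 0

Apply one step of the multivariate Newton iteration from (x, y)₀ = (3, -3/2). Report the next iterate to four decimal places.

(2.0970, -1.0317)

At (3, -3/2): F = (-72.585537, 22.2500).
Jacobian J = [[10·x·y + 2·x - exp(x) + 1, 5·x^2 - 2], [-4·x·y - y^2 - 2, -2·x^2 - 2·x·y + 8·y]].
At the point, J = [[-58.085537, 43.0000], [13.7500, -21.0000]] (det J = 628.546275).
Solving J·Δ = −F gives Δ = (-0.9030, 0.4683).
Then the next iterate is (x, y)₁ = (2.0970, -1.0317).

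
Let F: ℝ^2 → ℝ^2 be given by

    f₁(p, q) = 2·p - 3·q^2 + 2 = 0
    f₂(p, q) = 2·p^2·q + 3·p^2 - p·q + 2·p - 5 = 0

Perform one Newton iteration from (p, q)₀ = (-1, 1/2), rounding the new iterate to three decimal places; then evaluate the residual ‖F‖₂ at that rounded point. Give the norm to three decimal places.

At (-1, 1/2): F = (-0.750, -2.500).
Jacobian J = [[2, -6·q], [4·p·q + 6·p - q + 2, 2·p^2 - p]].
At the point, J = [[2.000, -3.000], [-6.500, 3.000]] (det J = -13.500).
Solving J·Δ = −F gives Δ = (-0.722, -0.731).
Then the next iterate is (p, q)₁ = (-1.722, -0.231).
Re-evaluating at (-1.722, -0.231): F = (-1.60408, -1.31589), so ‖F‖₂ = 2.075.

2.075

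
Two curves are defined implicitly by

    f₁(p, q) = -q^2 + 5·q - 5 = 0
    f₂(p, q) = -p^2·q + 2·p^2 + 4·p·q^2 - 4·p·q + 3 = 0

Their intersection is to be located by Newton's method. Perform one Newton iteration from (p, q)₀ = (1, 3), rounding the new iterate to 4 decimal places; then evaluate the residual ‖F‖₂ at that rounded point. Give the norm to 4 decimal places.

49.3803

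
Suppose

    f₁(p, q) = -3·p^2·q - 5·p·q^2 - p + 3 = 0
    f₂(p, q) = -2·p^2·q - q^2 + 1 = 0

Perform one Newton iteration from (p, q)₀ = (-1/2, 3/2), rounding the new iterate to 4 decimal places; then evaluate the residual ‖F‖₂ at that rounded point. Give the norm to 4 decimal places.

82.7289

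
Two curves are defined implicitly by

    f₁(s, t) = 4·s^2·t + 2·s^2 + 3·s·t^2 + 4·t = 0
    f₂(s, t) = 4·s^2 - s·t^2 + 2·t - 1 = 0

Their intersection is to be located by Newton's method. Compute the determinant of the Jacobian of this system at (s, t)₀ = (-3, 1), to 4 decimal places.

286.0000

J = [[8·s·t + 4·s + 3·t^2, 4·s^2 + 6·s·t + 4], [8·s - t^2, -2·s·t + 2]].
At the point, J = [[-33.0000, 22.0000], [-25.0000, 8.0000]].
det J = 286.0000.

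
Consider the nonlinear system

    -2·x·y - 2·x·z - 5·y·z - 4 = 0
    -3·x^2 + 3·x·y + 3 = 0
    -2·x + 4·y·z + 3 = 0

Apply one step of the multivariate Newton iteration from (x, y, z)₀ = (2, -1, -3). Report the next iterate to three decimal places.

(1.282, -0.295, -2.005)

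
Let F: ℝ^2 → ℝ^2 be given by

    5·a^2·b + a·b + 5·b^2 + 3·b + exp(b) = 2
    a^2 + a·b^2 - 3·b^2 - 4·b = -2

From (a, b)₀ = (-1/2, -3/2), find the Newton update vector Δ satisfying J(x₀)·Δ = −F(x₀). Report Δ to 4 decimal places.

At (-1/2, -3/2): F = (3.848130, 0.3750).
Jacobian J = [[10·a·b + b, 5·a^2 + a + 10·b + exp(b) + 3], [2·a + b^2, 2·a·b - 6·b - 4]].
At the point, J = [[6.0000, -11.026870], [1.2500, 6.5000]] (det J = 52.783587).
Solving J·Δ = −F gives Δ = (-0.5522, 0.0485).

(-0.5522, 0.0485)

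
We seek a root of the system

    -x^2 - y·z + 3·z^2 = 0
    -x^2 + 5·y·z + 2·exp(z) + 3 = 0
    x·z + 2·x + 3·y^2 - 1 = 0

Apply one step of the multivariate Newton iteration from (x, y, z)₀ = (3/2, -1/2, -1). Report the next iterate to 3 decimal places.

At (3/2, -1/2, -1): F = (0.250, 3.98576, 1.250).
Jacobian J = [[-2·x, -z, -y + 6·z], [-2·x, 5·z, 5·y + 2·exp(z)], [z + 2, 6·y, x]].
At the point, J = [[-3.000, 1.000, -5.500], [-3.000, -5.000, -1.76424], [1.000, -3.000, 1.500]] (det J = -35.88607).
Solving J·Δ = −F gives Δ = (0.558, 0.521, -0.164).
Then the next iterate is (x, y, z)₁ = (2.058, 0.021, -1.164).

(2.058, 0.021, -1.164)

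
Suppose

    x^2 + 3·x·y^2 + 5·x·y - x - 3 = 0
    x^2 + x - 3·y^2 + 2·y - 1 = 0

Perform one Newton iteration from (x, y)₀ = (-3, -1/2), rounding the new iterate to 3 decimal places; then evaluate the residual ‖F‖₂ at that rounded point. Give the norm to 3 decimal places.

At (-3, -1/2): F = (14.250, 3.250).
Jacobian J = [[2·x + 3·y^2 + 5·y - 1, 6·x·y + 5·x], [2·x + 1, -6·y + 2]].
At the point, J = [[-8.750, -6.000], [-5.000, 5.000]] (det J = -73.750).
Solving J·Δ = −F gives Δ = (1.231, 0.581).
Then the next iterate is (x, y)₁ = (-1.769, 0.081).
Re-evaluating at (-1.769, 0.081): F = (1.14710, 0.50268), so ‖F‖₂ = 1.252.

1.252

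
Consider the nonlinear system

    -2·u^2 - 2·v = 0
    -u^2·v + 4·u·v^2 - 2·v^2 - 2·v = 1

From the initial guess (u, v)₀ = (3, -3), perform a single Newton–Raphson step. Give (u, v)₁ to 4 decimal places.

At (3, -3): F = (-12.0000, 122.0000).
Jacobian J = [[-4·u, -2], [-2·u·v + 4·v^2, -u^2 + 8·u·v - 4·v - 2]].
At the point, J = [[-12.0000, -2.0000], [54.0000, -71.0000]] (det J = 960.0000).
Solving J·Δ = −F gives Δ = (-1.1417, 0.8500).
Then the next iterate is (u, v)₁ = (1.8583, -2.1500).

(1.8583, -2.1500)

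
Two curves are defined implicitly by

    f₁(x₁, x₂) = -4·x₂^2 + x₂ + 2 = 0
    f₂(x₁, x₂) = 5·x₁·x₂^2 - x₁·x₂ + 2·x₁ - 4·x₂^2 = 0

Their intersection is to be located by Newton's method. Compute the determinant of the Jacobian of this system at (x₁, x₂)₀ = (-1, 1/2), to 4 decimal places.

J = [[0, -8·x₂ + 1], [5·x₂^2 - x₂ + 2, 10·x₁·x₂ - x₁ - 8·x₂]].
At the point, J = [[0.0000, -3.0000], [2.7500, -8.0000]].
det J = 8.2500.

8.2500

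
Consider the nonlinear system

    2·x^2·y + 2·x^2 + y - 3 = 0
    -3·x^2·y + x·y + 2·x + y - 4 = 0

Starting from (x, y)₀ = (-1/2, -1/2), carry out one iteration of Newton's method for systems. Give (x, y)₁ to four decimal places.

At (-1/2, -1/2): F = (-3.2500, -4.8750).
Jacobian J = [[4·x·y + 4·x, 2·x^2 + 1], [-6·x·y + y + 2, -3·x^2 + x + 1]].
At the point, J = [[-1.0000, 1.5000], [0.0000, -0.2500]] (det J = 0.2500).
Solving J·Δ = −F gives Δ = (-32.5000, -19.5000).
Then the next iterate is (x, y)₁ = (-33.0000, -20.0000).

(-33.0000, -20.0000)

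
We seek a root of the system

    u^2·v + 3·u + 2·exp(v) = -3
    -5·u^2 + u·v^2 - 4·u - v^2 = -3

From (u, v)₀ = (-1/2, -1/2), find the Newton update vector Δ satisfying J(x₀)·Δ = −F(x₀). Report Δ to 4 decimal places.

(0.3086, -2.5072)

At (-1/2, -1/2): F = (2.588061, 3.3750).
Jacobian J = [[2·u·v + 3, u^2 + 2·exp(v)], [-10·u + v^2 - 4, 2·u·v - 2·v]].
At the point, J = [[3.5000, 1.463061], [1.2500, 1.5000]] (det J = 3.421173).
Solving J·Δ = −F gives Δ = (0.3086, -2.5072).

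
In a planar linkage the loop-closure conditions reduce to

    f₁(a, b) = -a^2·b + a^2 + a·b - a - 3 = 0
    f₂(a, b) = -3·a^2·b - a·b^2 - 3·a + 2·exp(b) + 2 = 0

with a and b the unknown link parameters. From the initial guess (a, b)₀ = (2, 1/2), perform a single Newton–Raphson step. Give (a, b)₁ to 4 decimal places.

At (2, 1/2): F = (-2.0000, -7.202557).
Jacobian J = [[-2·a·b + 2·a + b - 1, -a^2 + a], [-6·a·b - b^2 - 3, -3·a^2 - 2·a·b + 2·exp(b)]].
At the point, J = [[1.5000, -2.0000], [-9.2500, -10.702557]] (det J = -34.553836).
Solving J·Δ = −F gives Δ = (0.2026, -0.8481).
Then the next iterate is (a, b)₁ = (2.2026, -0.3481).

(2.2026, -0.3481)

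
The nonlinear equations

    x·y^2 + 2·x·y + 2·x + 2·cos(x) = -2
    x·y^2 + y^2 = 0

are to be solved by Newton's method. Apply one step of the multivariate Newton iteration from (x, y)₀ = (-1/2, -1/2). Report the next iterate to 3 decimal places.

At (-1/2, -1/2): F = (3.13017, 0.125).
Jacobian J = [[y^2 + 2·y - 2·sin(x) + 2, 2·x·y + 2·x], [y^2, 2·x·y + 2·y]].
At the point, J = [[2.20885, -0.500], [0.250, -0.500]] (det J = -0.97943).
Solving J·Δ = −F gives Δ = (-1.534, -0.517).
Then the next iterate is (x, y)₁ = (-2.034, -1.017).

(-2.034, -1.017)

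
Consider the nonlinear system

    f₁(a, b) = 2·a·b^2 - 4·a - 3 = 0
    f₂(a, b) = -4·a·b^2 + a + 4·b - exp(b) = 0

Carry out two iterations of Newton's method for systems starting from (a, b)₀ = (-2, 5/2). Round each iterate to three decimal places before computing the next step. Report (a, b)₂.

(-0.342, 1.238)

At (-2, 5/2): F = (-20.000, 45.81751).
Jacobian J = [[2·b^2 - 4, 4·a·b], [-4·b^2 + 1, -8·a·b - exp(b) + 4]].
At the point, J = [[8.500, -20.000], [-24.000, 31.81751]] (det J = -209.55120).
Solving J·Δ = −F gives Δ = (1.336, -0.432).
Then the next iterate is (a, b)₁ = (-0.664, 2.068).
Round to (-0.664, 2.068) and repeat: F = (-6.02336, 11.05772), J = [[4.55325, -5.49261], [-16.10650, 7.07623]].
Δ = (0.322, -0.830), so (a, b)₂ = (-0.342, 1.238).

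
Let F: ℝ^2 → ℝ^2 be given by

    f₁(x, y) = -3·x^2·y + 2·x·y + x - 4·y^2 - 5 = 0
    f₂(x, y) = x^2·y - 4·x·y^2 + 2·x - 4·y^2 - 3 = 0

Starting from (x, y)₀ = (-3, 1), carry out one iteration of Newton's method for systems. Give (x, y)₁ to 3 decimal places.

At (-3, 1): F = (-45.000, 8.000).
Jacobian J = [[-6·x·y + 2·y + 1, -3·x^2 + 2·x - 8·y], [2·x·y - 4·y^2 + 2, x^2 - 8·x·y - 8·y]].
At the point, J = [[21.000, -41.000], [-8.000, 25.000]] (det J = 197.000).
Solving J·Δ = −F gives Δ = (4.046, 0.975).
Then the next iterate is (x, y)₁ = (1.046, 1.975).

(1.046, 1.975)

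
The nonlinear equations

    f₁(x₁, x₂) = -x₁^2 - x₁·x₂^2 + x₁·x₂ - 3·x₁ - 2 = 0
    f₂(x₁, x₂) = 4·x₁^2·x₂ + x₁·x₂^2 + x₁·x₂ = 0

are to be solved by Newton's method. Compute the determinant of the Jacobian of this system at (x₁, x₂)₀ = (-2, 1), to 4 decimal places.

38.0000

J = [[-2·x₁ - x₂^2 + x₂ - 3, -2·x₁·x₂ + x₁], [8·x₁·x₂ + x₂^2 + x₂, 4·x₁^2 + 2·x₁·x₂ + x₁]].
At the point, J = [[1.0000, 2.0000], [-14.0000, 10.0000]].
det J = 38.0000.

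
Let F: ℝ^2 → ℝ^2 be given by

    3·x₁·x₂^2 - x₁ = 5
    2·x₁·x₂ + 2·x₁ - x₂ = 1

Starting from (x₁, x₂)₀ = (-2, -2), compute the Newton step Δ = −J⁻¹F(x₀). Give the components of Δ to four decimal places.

At (-2, -2): F = (-27.0000, 5.0000).
Jacobian J = [[3·x₂^2 - 1, 6·x₁·x₂], [2·x₂ + 2, 2·x₁ - 1]].
At the point, J = [[11.0000, 24.0000], [-2.0000, -5.0000]] (det J = -7.0000).
Solving J·Δ = −F gives Δ = (2.1429, 0.1429).

(2.1429, 0.1429)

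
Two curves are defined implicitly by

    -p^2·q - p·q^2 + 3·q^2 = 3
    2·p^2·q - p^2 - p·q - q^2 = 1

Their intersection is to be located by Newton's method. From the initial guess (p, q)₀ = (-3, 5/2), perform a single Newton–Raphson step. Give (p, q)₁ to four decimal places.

At (-3, 5/2): F = (12.0000, 36.2500).
Jacobian J = [[-2·p·q - q^2, -p^2 - 2·p·q + 6·q], [4·p·q - 2·p - q, 2·p^2 - p - 2·q]].
At the point, J = [[8.7500, 21.0000], [-26.5000, 16.0000]] (det J = 696.5000).
Solving J·Δ = −F gives Δ = (0.8173, -0.9120).
Then the next iterate is (p, q)₁ = (-2.1827, 1.5880).

(-2.1827, 1.5880)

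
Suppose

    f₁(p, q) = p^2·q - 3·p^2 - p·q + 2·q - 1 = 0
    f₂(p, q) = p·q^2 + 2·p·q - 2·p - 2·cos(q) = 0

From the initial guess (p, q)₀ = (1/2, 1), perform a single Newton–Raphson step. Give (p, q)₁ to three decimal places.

(0.579, 1.136)

At (1/2, 1): F = (0.000, -0.58060).
Jacobian J = [[2·p·q - 6·p - q, p^2 - p + 2], [q^2 + 2·q - 2, 2·p·q + 2·p + 2·sin(q)]].
At the point, J = [[-3.000, 1.750], [1.000, 3.68294]] (det J = -12.79883).
Solving J·Δ = −F gives Δ = (0.079, 0.136).
Then the next iterate is (p, q)₁ = (0.579, 1.136).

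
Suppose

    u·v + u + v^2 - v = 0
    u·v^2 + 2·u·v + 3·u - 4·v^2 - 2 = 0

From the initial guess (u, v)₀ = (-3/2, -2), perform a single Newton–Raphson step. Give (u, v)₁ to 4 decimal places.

(6.0000, -2.0000)

At (-3/2, -2): F = (7.5000, -22.5000).
Jacobian J = [[v + 1, u + 2·v - 1], [v^2 + 2·v + 3, 2·u·v + 2·u - 8·v]].
At the point, J = [[-1.0000, -6.5000], [3.0000, 19.0000]] (det J = 0.5000).
Solving J·Δ = −F gives Δ = (7.5000, 0.0000).
Then the next iterate is (u, v)₁ = (6.0000, -2.0000).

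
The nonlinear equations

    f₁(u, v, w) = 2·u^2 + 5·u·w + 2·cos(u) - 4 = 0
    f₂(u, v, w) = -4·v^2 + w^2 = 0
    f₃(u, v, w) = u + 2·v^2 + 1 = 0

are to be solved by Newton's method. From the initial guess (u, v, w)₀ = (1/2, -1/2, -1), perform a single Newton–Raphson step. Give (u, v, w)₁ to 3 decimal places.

(1.018, 0.759, 1.518)

At (1/2, -1/2, -1): F = (-4.24483, 0.000, 2.000).
Jacobian J = [[4·u + 5·w - 2·sin(u), 0, 5·u], [0, -8·v, 2·w], [1, 4·v, 0]].
At the point, J = [[-3.95885, 0.000, 2.500], [0.000, 4.000, -2.000], [1.000, -2.000, 0.000]] (det J = 5.83540).
Solving J·Δ = −F gives Δ = (0.518, 1.259, 2.518).
Then the next iterate is (u, v, w)₁ = (1.018, 0.759, 1.518).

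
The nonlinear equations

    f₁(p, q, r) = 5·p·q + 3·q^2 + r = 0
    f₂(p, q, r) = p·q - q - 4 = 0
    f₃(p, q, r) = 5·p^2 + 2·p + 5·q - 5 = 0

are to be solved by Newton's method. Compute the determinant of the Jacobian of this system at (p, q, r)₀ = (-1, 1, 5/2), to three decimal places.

J = [[5·q, 5·p + 6·q, 1], [q, p - 1, 0], [10·p + 2, 5, 0]].
At the point, J = [[5.000, 1.000, 1.000], [1.000, -2.000, 0.000], [-8.000, 5.000, 0.000]].
det J = -11.000.

-11.000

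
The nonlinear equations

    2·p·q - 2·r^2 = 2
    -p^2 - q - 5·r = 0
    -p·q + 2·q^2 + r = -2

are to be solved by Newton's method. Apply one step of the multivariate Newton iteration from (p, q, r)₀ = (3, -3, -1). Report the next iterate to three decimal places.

(1.695, -1.326, 0.031)

At (3, -3, -1): F = (-22.000, -1.000, 28.000).
Jacobian J = [[2·q, 2·p, -4·r], [-2·p, -1, -5], [-q, -p + 4·q, 1]].
At the point, J = [[-6.000, 6.000, 4.000], [-6.000, -1.000, -5.000], [3.000, -15.000, 1.000]] (det J = 774.000).
Solving J·Δ = −F gives Δ = (-1.305, 1.674, 1.031).
Then the next iterate is (p, q, r)₁ = (1.695, -1.326, 0.031).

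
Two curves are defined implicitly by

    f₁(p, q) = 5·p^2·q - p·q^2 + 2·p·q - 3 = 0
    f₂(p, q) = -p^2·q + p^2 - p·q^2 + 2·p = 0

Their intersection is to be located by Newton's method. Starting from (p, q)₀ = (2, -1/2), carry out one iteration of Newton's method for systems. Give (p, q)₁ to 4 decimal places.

At (2, -1/2): F = (-15.5000, 9.5000).
Jacobian J = [[10·p·q - q^2 + 2·q, 5·p^2 - 2·p·q + 2·p], [-2·p·q + 2·p - q^2 + 2, -p^2 - 2·p·q]].
At the point, J = [[-11.2500, 26.0000], [7.7500, -2.0000]] (det J = -179.0000).
Solving J·Δ = −F gives Δ = (-1.2067, 0.0740).
Then the next iterate is (p, q)₁ = (0.7933, -0.4260).

(0.7933, -0.4260)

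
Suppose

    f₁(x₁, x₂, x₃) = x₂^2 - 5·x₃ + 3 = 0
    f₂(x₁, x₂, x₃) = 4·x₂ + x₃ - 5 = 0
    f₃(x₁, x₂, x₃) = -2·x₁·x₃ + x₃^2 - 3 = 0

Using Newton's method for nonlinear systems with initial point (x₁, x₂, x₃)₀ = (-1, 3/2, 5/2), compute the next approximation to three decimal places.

(-1.754, 1.054, 0.783)

At (-1, 3/2, 5/2): F = (-7.250, 3.500, 8.250).
Jacobian J = [[0, 2·x₂, -5], [0, 4, 1], [-2·x₃, 0, -2·x₁ + 2·x₃]].
At the point, J = [[0.000, 3.000, -5.000], [0.000, 4.000, 1.000], [-5.000, 0.000, 7.000]] (det J = -115.000).
Solving J·Δ = −F gives Δ = (-0.754, -0.446, -1.717).
Then the next iterate is (x₁, x₂, x₃)₁ = (-1.754, 1.054, 0.783).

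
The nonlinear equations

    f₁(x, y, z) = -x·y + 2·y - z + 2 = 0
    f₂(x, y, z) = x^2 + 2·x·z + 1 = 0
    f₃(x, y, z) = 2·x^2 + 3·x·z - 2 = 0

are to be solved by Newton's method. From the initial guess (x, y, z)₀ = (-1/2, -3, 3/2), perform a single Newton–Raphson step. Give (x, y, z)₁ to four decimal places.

(-7.2500, 2.4000, -12.2500)

At (-1/2, -3, 3/2): F = (-7.0000, -0.2500, -3.7500).
Jacobian J = [[-y, -x + 2, -1], [2·x + 2·z, 0, 2·x], [4·x + 3·z, 0, 3·x]].
At the point, J = [[3.0000, 2.5000, -1.0000], [2.0000, 0.0000, -1.0000], [2.5000, 0.0000, -1.5000]] (det J = 1.2500).
Solving J·Δ = −F gives Δ = (-6.7500, 5.4000, -13.7500).
Then the next iterate is (x, y, z)₁ = (-7.2500, 2.4000, -12.2500).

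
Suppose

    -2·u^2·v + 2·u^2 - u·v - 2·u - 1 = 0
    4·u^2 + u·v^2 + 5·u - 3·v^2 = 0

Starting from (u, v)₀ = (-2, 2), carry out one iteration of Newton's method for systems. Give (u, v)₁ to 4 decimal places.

At (-2, 2): F = (-1.0000, -14.0000).
Jacobian J = [[-4·u·v + 4·u - v - 2, -2·u^2 - u], [8·u + v^2 + 5, 2·u·v - 6·v]].
At the point, J = [[4.0000, -6.0000], [-7.0000, -20.0000]] (det J = -122.0000).
Solving J·Δ = −F gives Δ = (-0.5246, -0.5164).
Then the next iterate is (u, v)₁ = (-2.5246, 1.4836).

(-2.5246, 1.4836)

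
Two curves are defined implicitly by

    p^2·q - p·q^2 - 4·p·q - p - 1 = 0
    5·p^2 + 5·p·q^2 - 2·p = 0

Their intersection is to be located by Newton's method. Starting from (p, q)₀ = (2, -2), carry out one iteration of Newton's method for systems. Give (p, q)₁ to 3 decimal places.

(4.167, 1.458)

At (2, -2): F = (-3.000, 56.000).
Jacobian J = [[2·p·q - q^2 - 4·q - 1, p^2 - 2·p·q - 4·p], [10·p + 5·q^2 - 2, 10·p·q]].
At the point, J = [[-5.000, 4.000], [38.000, -40.000]] (det J = 48.000).
Solving J·Δ = −F gives Δ = (2.167, 3.458).
Then the next iterate is (p, q)₁ = (4.167, 1.458).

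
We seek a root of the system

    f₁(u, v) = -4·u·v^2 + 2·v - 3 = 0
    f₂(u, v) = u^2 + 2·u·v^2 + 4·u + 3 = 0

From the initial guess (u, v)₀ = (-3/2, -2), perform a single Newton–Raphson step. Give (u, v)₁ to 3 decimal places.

(11.250, -10.500)

At (-3/2, -2): F = (17.000, -12.750).
Jacobian J = [[-4·v^2, -8·u·v + 2], [2·u + 2·v^2 + 4, 4·u·v]].
At the point, J = [[-16.000, -22.000], [9.000, 12.000]] (det J = 6.000).
Solving J·Δ = −F gives Δ = (12.750, -8.500).
Then the next iterate is (u, v)₁ = (11.250, -10.500).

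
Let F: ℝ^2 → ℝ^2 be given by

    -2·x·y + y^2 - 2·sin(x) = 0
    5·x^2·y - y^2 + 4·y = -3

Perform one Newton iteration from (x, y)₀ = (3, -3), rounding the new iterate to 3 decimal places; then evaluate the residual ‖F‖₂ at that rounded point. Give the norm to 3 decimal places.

37.389

At (3, -3): F = (26.71776, -153.000).
Jacobian J = [[-2·y - 2·cos(x), -2·x + 2·y], [10·x·y, 5·x^2 - 2·y + 4]].
At the point, J = [[7.97998, -12.000], [-90.000, 55.000]] (det J = -641.10083).
Solving J·Δ = −F gives Δ = (-0.572, 1.846).
Then the next iterate is (x, y)₁ = (2.428, -1.154).
Re-evaluating at (2.428, -1.154): F = (5.62643, -36.96293), so ‖F‖₂ = 37.389.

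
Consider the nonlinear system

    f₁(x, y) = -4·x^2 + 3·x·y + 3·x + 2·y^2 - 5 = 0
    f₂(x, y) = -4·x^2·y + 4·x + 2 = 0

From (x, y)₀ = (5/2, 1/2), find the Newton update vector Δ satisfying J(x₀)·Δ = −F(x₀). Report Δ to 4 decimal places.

(-1.0371, 0.2289)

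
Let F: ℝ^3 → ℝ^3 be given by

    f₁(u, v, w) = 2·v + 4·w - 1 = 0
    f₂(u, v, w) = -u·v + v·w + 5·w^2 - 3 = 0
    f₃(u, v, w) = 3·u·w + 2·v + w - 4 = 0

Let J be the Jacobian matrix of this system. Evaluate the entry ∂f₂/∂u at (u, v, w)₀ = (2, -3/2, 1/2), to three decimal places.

1.500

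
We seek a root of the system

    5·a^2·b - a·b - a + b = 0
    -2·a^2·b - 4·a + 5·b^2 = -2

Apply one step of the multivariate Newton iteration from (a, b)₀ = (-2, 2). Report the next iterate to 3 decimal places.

At (-2, 2): F = (48.000, 14.000).
Jacobian J = [[10·a·b - b - 1, 5·a^2 - a + 1], [-4·a·b - 4, -2·a^2 + 10·b]].
At the point, J = [[-43.000, 23.000], [12.000, 12.000]] (det J = -792.000).
Solving J·Δ = −F gives Δ = (0.321, -1.487).
Then the next iterate is (a, b)₁ = (-1.679, 0.513).

(-1.679, 0.513)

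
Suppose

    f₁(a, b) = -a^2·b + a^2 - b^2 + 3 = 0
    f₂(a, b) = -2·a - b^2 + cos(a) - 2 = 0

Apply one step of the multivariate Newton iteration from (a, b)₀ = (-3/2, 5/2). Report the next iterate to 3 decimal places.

(-1.649, 1.494)

At (-3/2, 5/2): F = (-6.625, -5.17926).
Jacobian J = [[-2·a·b + 2·a, -a^2 - 2·b], [-sin(a) - 2, -2·b]].
At the point, J = [[4.500, -7.250], [-1.00251, -5.000]] (det J = -29.76816).
Solving J·Δ = −F gives Δ = (-0.149, -1.006).
Then the next iterate is (a, b)₁ = (-1.649, 1.494).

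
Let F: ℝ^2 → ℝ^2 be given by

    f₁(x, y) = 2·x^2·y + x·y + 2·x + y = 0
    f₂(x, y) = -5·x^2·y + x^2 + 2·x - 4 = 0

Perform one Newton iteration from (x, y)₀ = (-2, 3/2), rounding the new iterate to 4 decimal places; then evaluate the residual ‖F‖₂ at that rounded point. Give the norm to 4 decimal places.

At (-2, 3/2): F = (6.5000, -34.0000).
Jacobian J = [[4·x·y + y + 2, 2·x^2 + x + 1], [-10·x·y + 2·x + 2, -5·x^2]].
At the point, J = [[-8.5000, 7.0000], [28.0000, -20.0000]] (det J = -26.0000).
Solving J·Δ = −F gives Δ = (4.1538, 4.1154).
Then the next iterate is (x, y)₁ = (2.1538, 5.6154).
Re-evaluating at (2.1538, 5.6154): F = (74.115495, -125.298662), so ‖F‖₂ = 145.5777.

145.5777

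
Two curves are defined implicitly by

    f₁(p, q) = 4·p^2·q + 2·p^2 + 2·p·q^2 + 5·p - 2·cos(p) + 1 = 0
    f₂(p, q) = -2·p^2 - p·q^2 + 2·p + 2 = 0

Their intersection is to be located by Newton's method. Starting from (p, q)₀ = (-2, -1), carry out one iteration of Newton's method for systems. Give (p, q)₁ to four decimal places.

(-0.9853, -0.7170)

At (-2, -1): F = (-20.167706, -8.0000).
Jacobian J = [[8·p·q + 4·p + 2·q^2 + 2·sin(p) + 5, 4·p^2 + 4·p·q], [-4·p - q^2 + 2, -2·p·q]].
At the point, J = [[13.181405, 24.0000], [9.0000, -4.0000]] (det J = -268.725621).
Solving J·Δ = −F gives Δ = (1.0147, 0.2830).
Then the next iterate is (p, q)₁ = (-0.9853, -0.7170).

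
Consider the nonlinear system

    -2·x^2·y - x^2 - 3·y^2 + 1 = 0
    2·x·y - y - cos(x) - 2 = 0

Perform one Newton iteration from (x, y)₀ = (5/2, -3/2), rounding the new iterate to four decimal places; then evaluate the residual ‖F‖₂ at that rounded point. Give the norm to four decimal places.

At (5/2, -3/2): F = (6.7500, -7.198856).
Jacobian J = [[-4·x·y - 2·x, -2·x^2 - 6·y], [2·y + sin(x), 2·x - 1]].
At the point, J = [[10.0000, -3.5000], [-2.401528, 4.0000]] (det J = 31.594653).
Solving J·Δ = −F gives Δ = (-0.0571, 1.7654).
Then the next iterate is (x, y)₁ = (2.4429, 0.2654).
Re-evaluating at (2.4429, 0.2654): F = (-8.346759, -0.203025), so ‖F‖₂ = 8.3492.

8.3492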